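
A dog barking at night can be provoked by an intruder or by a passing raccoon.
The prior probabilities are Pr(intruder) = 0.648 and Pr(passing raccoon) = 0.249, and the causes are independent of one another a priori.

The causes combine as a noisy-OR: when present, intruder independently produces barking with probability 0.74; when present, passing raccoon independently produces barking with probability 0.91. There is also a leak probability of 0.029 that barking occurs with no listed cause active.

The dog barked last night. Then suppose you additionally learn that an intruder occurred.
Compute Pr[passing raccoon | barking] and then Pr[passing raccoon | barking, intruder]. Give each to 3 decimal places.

Under noisy-OR, P(barking | causes) = 1 − (1−0.029)·∏(1−qᵢ) over the active causes.
P(barking) = 0.029×0.352×0.751 + 0.91261×0.352×0.249 + 0.74754×0.648×0.751 + 0.977279×0.648×0.249 = 0.007666 + 0.079988 + 0.363789 + 0.157686 = 0.609129
The passing raccoon-present share is 0.079988 + 0.157686 = 0.237674.
Hence the posterior is 0.237674/0.609129 ≈ 0.390.

Now also conditioning on intruder=true:
Enumerate both values of passing raccoon and weight by the priors:
  P(barking | intruder) = 0.74754×0.751 + 0.977279×0.249
        = 0.561403 + 0.243342 = 0.804745
Keeping only the passing raccoon-present terms gives 0.243342, so
  P(passing raccoon | barking, intruder) = 0.243342 / 0.804745 ≈ 0.302
— intruder explains away the evidence for passing raccoon.

Pr[passing raccoon | barking] ≈ 0.390; Pr[passing raccoon | barking, intruder] ≈ 0.302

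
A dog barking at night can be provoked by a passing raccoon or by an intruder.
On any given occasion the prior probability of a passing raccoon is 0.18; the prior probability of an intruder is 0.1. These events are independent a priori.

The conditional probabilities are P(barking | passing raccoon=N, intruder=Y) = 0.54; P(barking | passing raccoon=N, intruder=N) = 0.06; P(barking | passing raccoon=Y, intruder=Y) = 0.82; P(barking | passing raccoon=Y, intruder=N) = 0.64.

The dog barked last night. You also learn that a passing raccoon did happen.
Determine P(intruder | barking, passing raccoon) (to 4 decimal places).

P(barking | passing raccoon) = 0.64×0.9 + 0.82×0.1 = 0.576000 + 0.082000 = 0.658000
Of this, 0.082000 comes from 0.82×0.1 (the intruder=true cases).
P(intruder | barking, passing raccoon) = 0.082000 / 0.658000 ≈ 0.1246

P(intruder | barking, passing raccoon) ≈ 0.1246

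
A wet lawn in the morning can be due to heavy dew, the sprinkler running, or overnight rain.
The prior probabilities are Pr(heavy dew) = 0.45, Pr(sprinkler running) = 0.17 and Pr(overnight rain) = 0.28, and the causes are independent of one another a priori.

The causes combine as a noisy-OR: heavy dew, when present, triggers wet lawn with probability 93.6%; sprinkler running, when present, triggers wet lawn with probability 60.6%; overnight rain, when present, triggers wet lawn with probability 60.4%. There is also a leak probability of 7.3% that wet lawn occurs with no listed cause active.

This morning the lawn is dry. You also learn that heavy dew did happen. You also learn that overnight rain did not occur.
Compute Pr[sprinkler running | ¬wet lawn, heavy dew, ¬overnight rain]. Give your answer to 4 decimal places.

Pr[sprinkler running | ¬wet lawn, heavy dew, ¬overnight rain] ≈ 0.0747

Under noisy-OR, P(wet lawn | causes) = 1 − (1−0.073)·∏(1−qᵢ) over the active causes.
By total probability over both values of sprinkler running:
  P(¬wet lawn | heavy dew, ¬overnight rain) = 0.059328·0.83 + 0.023375·0.17
        = 0.049242 + 0.003974 = 0.053216
Configurations with sprinkler running contribute 0.003974, so
  P(sprinkler running | ¬wet lawn, heavy dew, ¬overnight rain) = 0.003974 / 0.053216 ≈ 0.0747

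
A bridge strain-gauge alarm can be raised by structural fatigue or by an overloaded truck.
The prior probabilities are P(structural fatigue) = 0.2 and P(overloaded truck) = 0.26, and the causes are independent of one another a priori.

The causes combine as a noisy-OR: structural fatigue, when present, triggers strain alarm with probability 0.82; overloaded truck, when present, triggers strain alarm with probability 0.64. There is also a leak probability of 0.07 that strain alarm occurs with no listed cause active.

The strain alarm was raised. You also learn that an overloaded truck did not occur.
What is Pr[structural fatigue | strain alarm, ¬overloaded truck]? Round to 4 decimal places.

Pr[structural fatigue | strain alarm, ¬overloaded truck] ≈ 0.7483

Under noisy-OR, P(strain alarm | causes) = 1 − (1−0.07)·∏(1−qᵢ) over the active causes.
Enumerate both values of structural fatigue and weight by the priors:
  P(strain alarm | ¬overloaded truck) = 0.07×0.8 + 0.8326×0.2
        = 0.056000 + 0.166520 = 0.222520
The terms with structural fatigue present sum to 0.166520, so
  P(structural fatigue | strain alarm, ¬overloaded truck) = 0.166520 / 0.222520 ≈ 0.7483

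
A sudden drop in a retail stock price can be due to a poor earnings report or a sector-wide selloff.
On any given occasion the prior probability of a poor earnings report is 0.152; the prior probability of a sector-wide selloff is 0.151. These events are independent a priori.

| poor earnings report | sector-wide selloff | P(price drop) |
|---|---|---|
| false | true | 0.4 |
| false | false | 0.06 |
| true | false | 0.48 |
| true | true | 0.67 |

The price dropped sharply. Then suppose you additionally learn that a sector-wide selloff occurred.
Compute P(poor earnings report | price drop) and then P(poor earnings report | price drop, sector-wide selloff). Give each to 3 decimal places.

Sum P(price drop|·) weighted by the priors over the 4 (poor earnings report, sector-wide selloff) configurations:
  P(price drop) = 0.06·0.848·0.849 + 0.4·0.848·0.151 + 0.48·0.152·0.849 + 0.67·0.152·0.151
        = 0.043197 + 0.051219 + 0.061943 + 0.015378 = 0.171737
Keeping only the poor earnings report-present terms gives 0.077321, so
  P(poor earnings report | price drop) = 0.077321 / 0.171737 ≈ 0.450

With the extra evidence:
P(price drop | sector-wide selloff) = 0.4×0.848 + 0.67×0.152 = 0.339200 + 0.101840 = 0.441040
The poor earnings report-present share is 0.67×0.152 = 0.101840.
So P(poor earnings report | price drop, sector-wide selloff) = 0.101840/0.441040 ≈ 0.231.

P(poor earnings report | price drop) ≈ 0.450; P(poor earnings report | price drop, sector-wide selloff) ≈ 0.231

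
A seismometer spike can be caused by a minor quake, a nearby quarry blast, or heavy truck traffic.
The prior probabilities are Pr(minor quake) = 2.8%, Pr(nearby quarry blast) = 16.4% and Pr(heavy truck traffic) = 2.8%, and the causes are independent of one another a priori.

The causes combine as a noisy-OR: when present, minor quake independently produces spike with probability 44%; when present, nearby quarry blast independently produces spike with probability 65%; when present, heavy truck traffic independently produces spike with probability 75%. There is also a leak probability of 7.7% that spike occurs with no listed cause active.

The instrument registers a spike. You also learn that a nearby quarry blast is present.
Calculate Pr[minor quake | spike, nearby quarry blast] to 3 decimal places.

Under noisy-OR, P(spike | causes) = 1 − (1−0.077)·∏(1−qᵢ) over the active causes.
P(spike | nearby quarry blast) = 0.67695·0.972·0.972 + 0.919238·0.972·0.028 + 0.819092·0.028·0.972 + 0.954773·0.028·0.028 = 0.639572 + 0.025018 + 0.022292 + 0.000749 = 0.687631
Restricting to configurations with minor quake present: 0.022292 + 0.000749 = 0.023041.
So P(minor quake | spike, nearby quarry blast) = 0.023041/0.687631 ≈ 0.034.

Pr[minor quake | spike, nearby quarry blast] ≈ 0.034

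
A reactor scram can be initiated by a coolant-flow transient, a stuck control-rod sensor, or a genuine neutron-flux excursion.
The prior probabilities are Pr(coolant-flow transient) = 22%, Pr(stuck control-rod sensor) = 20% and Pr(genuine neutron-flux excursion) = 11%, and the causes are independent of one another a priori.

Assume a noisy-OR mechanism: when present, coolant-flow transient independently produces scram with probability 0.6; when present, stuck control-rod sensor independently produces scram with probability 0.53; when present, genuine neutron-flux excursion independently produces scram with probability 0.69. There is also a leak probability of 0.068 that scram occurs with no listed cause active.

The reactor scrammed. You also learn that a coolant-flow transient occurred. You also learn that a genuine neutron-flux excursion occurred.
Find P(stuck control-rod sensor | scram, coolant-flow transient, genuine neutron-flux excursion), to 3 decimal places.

Under noisy-OR, P(scram | causes) = 1 − (1−0.068)·∏(1−qᵢ) over the active causes.
By total probability over both values of stuck control-rod sensor:
  P(scram | coolant-flow transient, genuine neutron-flux excursion) = 0.884432×0.8 + 0.945683×0.2
        = 0.707546 + 0.189137 = 0.896683
Configurations with stuck control-rod sensor contribute 0.189137, so
  P(stuck control-rod sensor | scram, coolant-flow transient, genuine neutron-flux excursion) = 0.189137 / 0.896683 ≈ 0.211

P(stuck control-rod sensor | scram, coolant-flow transient, genuine neutron-flux excursion) ≈ 0.211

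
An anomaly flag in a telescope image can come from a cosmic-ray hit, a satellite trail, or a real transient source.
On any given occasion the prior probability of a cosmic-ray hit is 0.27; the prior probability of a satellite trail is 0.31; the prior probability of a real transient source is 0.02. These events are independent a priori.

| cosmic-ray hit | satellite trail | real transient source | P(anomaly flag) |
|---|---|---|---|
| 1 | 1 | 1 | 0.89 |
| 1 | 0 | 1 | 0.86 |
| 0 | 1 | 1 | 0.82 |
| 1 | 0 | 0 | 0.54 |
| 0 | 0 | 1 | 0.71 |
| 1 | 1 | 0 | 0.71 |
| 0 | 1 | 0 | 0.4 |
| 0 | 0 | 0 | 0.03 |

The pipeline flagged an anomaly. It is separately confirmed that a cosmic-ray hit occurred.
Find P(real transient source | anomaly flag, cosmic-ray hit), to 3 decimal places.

P(real transient source | anomaly flag, cosmic-ray hit) ≈ 0.029

P(anomaly flag | cosmic-ray hit) = 0.54*0.69*0.98 + 0.86*0.69*0.02 + 0.71*0.31*0.98 + 0.89*0.31*0.02 = 0.365148 + 0.011868 + 0.215698 + 0.005518 = 0.598232
Restricting to configurations with real transient source present: 0.011868 + 0.005518 = 0.017386.
Hence the posterior is 0.017386/0.598232 ≈ 0.029.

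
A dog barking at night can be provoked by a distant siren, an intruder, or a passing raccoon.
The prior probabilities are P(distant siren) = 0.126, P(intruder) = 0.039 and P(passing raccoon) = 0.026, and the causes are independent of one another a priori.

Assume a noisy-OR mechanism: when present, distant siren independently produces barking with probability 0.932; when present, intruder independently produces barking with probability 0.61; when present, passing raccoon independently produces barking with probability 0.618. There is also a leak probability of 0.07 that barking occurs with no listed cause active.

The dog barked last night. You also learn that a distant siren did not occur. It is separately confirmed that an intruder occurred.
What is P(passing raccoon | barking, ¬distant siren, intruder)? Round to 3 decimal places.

Under noisy-OR, P(barking | causes) = 1 − (1−0.07)·∏(1−qᵢ) over the active causes.
Sum P(barking|·) weighted by the priors over both values of passing raccoon:
  P(barking | ¬distant siren, intruder) = 0.6373·0.974 + 0.861449·0.026
        = 0.620730 + 0.022398 = 0.643128
The terms with passing raccoon present sum to 0.022398, so
  P(passing raccoon | barking, ¬distant siren, intruder) = 0.022398 / 0.643128 ≈ 0.035

P(passing raccoon | barking, ¬distant siren, intruder) ≈ 0.035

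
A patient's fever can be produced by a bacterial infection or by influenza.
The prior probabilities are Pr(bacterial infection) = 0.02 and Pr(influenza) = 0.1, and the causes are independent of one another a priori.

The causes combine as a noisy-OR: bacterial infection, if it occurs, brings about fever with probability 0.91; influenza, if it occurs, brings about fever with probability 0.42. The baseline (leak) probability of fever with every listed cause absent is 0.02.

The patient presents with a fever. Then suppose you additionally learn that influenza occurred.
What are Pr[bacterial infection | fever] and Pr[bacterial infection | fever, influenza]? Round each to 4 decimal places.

Pr[bacterial infection | fever] ≈ 0.2340; Pr[bacterial infection | fever, influenza] ≈ 0.0429

Under noisy-OR, P(fever | causes) = 1 − (1−0.02)·∏(1−qᵢ) over the active causes.
P(fever) = 0.02*0.98*0.9 + 0.4316*0.98*0.1 + 0.9118*0.02*0.9 + 0.948844*0.02*0.1 = 0.017640 + 0.042297 + 0.016412 + 0.001898 = 0.078247
Restricting to configurations with bacterial infection present: 0.016412 + 0.001898 = 0.018310.
P(bacterial infection | fever) = 0.018310 / 0.078247 ≈ 0.2340

With the extra evidence:
P(fever | influenza) = 0.4316×0.98 + 0.948844×0.02 = 0.422968 + 0.018977 = 0.441945
Restricting to configurations with bacterial infection present: 0.948844×0.02 = 0.018977.
P(bacterial infection | fever, influenza) = 0.018977 / 0.441945 ≈ 0.0429
Conditioning on influenza lowers the posterior on bacterial infection: the classic explaining-away effect in a common-effect structure.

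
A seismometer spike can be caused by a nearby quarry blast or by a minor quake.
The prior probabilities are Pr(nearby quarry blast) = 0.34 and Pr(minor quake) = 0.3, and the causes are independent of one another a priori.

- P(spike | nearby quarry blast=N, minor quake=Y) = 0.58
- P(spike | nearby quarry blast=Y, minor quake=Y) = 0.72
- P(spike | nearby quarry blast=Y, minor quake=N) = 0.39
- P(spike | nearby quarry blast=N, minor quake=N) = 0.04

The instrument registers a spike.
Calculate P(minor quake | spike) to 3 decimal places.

P(minor quake | spike) ≈ 0.628

P(spike) = 0.04·0.66·0.7 + 0.58·0.66·0.3 + 0.39·0.34·0.7 + 0.72·0.34·0.3 = 0.018480 + 0.114840 + 0.092820 + 0.073440 = 0.299580
The minor quake-present share is 0.114840 + 0.073440 = 0.188280.
P(minor quake | spike) = 0.188280 / 0.299580 ≈ 0.628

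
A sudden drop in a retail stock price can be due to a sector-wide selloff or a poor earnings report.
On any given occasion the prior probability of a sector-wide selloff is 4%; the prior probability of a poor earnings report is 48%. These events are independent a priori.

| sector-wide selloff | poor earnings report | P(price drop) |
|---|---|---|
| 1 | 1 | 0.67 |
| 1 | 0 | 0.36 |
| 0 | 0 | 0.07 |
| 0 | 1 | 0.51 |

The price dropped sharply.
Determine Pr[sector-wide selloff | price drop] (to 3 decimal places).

Pr[sector-wide selloff | price drop] ≈ 0.070

Weight on sector-wide selloff=true, given the evidence: 0.007488 + 0.012864 = 0.020352
Normalizer over all consistent configurations: 0.07*0.96*0.52 + 0.51*0.96*0.48 + 0.36*0.04*0.52 + 0.67*0.04*0.48 = 0.290304
Posterior = 0.020352 / 0.290304 ≈ 0.070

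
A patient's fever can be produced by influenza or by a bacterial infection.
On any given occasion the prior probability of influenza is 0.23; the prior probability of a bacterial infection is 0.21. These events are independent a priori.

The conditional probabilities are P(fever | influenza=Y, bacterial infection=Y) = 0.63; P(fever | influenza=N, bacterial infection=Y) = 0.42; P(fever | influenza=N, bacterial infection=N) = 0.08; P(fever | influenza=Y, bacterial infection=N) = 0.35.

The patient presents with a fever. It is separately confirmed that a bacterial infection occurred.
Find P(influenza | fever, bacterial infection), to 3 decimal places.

P(influenza | fever, bacterial infection) ≈ 0.309

Numerator (weight on configurations with influenza): 0.63×0.23 = 0.144900
Denominator P(fever | bacterial infection): 0.42×0.77 + 0.63×0.23 = 0.468300
Posterior = 0.144900 / 0.468300 ≈ 0.309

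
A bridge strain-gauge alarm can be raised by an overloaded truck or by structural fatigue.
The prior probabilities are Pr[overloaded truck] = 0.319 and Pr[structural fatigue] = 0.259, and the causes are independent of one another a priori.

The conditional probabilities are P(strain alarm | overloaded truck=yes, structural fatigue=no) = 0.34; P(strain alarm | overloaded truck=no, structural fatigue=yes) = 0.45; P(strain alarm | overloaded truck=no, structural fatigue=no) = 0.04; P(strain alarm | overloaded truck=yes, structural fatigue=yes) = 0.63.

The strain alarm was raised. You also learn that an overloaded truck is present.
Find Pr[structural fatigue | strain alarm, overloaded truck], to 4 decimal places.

By total probability over both values of structural fatigue:
  P(strain alarm | overloaded truck) = 0.34×0.741 + 0.63×0.259
        = 0.251940 + 0.163170 = 0.415110
Configurations with structural fatigue contribute 0.163170, so
  P(structural fatigue | strain alarm, overloaded truck) = 0.163170 / 0.415110 ≈ 0.3931

Pr[structural fatigue | strain alarm, overloaded truck] ≈ 0.3931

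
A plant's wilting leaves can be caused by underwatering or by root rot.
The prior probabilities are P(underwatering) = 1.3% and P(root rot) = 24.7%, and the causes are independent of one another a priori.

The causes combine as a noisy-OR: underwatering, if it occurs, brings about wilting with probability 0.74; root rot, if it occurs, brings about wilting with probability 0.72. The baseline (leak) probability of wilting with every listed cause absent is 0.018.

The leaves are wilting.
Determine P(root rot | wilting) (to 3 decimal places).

P(root rot | wilting) ≈ 0.897

Under noisy-OR, P(wilting | causes) = 1 − (1−0.018)·∏(1−qᵢ) over the active causes.
P(wilting) = 0.018·0.987·0.753 + 0.72504·0.987·0.247 + 0.74468·0.013·0.753 + 0.92851·0.013·0.247 = 0.013378 + 0.176757 + 0.007290 + 0.002981 = 0.200406
Of this, 0.179738 comes from 0.176757 + 0.002981 (the root rot=true cases).
Hence the posterior is 0.179738/0.200406 ≈ 0.897.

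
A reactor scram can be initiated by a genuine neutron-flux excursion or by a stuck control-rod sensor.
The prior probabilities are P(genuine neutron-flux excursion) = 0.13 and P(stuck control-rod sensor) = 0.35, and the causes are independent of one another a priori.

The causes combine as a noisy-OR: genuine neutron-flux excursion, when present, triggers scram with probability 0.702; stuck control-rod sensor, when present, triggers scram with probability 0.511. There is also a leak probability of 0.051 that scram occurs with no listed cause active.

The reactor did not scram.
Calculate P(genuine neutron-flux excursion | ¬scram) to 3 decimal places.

P(genuine neutron-flux excursion | ¬scram) ≈ 0.043

Under noisy-OR, P(scram | causes) = 1 − (1−0.051)·∏(1−qᵢ) over the active causes.
For the numerator, keep only genuine neutron-flux excursion=true terms: 0.023897 + 0.006292 = 0.030189
Denominator P(¬scram): 0.949·0.87·0.65 + 0.464061·0.87·0.35 + 0.282802·0.13·0.65 + 0.13829·0.13·0.35 = 0.708155
P(genuine neutron-flux excursion | ¬scram) = 0.030189/0.708155 ≈ 0.043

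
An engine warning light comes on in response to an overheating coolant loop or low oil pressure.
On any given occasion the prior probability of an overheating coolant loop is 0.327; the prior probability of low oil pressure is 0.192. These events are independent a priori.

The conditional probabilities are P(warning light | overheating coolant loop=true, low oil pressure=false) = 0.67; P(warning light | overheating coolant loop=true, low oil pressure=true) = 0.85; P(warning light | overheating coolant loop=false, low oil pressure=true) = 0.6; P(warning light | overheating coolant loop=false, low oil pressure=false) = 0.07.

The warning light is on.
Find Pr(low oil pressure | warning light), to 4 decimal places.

Weight on low oil pressure=true, given the evidence: 0.077530 + 0.053366 = 0.130896
Denominator P(warning light): 0.07×0.673×0.808 + 0.6×0.673×0.192 + 0.67×0.327×0.808 + 0.85×0.327×0.192 = 0.345986
Posterior = 0.130896 / 0.345986 ≈ 0.3783

Pr(low oil pressure | warning light) ≈ 0.3783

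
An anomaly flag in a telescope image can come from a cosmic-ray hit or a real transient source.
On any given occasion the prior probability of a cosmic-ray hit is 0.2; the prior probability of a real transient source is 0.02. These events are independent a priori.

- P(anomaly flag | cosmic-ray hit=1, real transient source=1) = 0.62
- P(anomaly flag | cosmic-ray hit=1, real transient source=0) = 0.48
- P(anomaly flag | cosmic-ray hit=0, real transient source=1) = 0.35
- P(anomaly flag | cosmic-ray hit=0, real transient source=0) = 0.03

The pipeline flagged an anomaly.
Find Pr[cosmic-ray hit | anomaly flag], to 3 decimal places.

Pr[cosmic-ray hit | anomaly flag] ≈ 0.768

Numerator (weight on configurations with cosmic-ray hit): 0.094080 + 0.002480 = 0.096560
Denominator P(anomaly flag): 0.03*0.8*0.98 + 0.35*0.8*0.02 + 0.48*0.2*0.98 + 0.62*0.2*0.02 = 0.125680
Posterior = 0.096560 / 0.125680 ≈ 0.768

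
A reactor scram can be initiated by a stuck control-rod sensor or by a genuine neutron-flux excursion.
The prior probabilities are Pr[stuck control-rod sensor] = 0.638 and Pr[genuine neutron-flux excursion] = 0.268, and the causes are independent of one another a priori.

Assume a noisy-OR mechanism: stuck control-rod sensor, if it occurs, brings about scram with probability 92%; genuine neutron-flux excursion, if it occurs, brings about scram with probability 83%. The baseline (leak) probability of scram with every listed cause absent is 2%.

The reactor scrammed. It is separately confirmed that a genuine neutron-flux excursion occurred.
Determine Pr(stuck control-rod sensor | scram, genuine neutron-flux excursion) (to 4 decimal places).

Under noisy-OR, P(scram | causes) = 1 − (1−0.02)·∏(1−qᵢ) over the active causes.
For the numerator, keep only stuck control-rod sensor=true terms: 0.986672·0.638 = 0.629497
Denominator P(scram | genuine neutron-flux excursion): 0.8334·0.362 + 0.986672·0.638 = 0.931188
Posterior = 0.629497 / 0.931188 ≈ 0.6760

Pr(stuck control-rod sensor | scram, genuine neutron-flux excursion) ≈ 0.6760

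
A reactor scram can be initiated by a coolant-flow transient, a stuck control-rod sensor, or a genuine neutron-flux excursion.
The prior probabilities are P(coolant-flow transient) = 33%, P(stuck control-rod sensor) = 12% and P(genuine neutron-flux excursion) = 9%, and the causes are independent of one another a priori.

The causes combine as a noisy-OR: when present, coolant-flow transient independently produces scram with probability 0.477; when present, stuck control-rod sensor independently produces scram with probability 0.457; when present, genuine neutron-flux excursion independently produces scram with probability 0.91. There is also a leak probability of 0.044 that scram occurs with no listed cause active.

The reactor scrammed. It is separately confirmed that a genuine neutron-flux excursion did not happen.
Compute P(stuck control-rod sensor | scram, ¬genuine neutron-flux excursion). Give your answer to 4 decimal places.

Under noisy-OR, P(scram | causes) = 1 − (1−0.044)·∏(1−qᵢ) over the active causes.
For the numerator, keep only stuck control-rod sensor=true terms: 0.038664 + 0.028849 = 0.067513
Normalizer over all consistent configurations: 0.044·0.67·0.88 + 0.480892·0.67·0.12 + 0.500012·0.33·0.88 + 0.728507·0.33·0.12 = 0.238658
P(stuck control-rod sensor | scram, ¬genuine neutron-flux excursion) = 0.067513/0.238658 ≈ 0.2829

P(stuck control-rod sensor | scram, ¬genuine neutron-flux excursion) ≈ 0.2829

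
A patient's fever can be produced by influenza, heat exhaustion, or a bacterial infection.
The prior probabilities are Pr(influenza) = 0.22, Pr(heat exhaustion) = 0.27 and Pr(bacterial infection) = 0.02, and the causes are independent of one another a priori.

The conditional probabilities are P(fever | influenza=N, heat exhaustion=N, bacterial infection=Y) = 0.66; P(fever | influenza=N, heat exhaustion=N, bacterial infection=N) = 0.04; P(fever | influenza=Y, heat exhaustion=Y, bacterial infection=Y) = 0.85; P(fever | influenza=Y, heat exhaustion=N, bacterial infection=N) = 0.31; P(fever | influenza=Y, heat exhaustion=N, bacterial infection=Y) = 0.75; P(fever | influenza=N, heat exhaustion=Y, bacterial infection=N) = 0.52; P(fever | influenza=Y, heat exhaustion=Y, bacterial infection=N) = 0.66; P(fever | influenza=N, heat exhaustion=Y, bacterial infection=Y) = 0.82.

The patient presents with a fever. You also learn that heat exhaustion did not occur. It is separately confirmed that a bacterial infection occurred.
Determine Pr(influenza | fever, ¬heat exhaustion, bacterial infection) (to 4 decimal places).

Pr(influenza | fever, ¬heat exhaustion, bacterial infection) ≈ 0.2427

Enumerate both values of influenza and weight by the priors:
  P(fever | ¬heat exhaustion, bacterial infection) = 0.66×0.78 + 0.75×0.22
        = 0.514800 + 0.165000 = 0.679800
The terms with influenza present sum to 0.165000, so
  P(influenza | fever, ¬heat exhaustion, bacterial infection) = 0.165000 / 0.679800 ≈ 0.2427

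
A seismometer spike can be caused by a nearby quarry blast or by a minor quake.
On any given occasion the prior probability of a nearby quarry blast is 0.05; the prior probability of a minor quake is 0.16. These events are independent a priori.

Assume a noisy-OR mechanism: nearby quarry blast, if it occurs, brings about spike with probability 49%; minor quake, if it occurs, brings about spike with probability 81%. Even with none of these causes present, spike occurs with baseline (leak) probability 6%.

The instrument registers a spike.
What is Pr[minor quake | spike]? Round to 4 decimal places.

Under noisy-OR, P(spike | causes) = 1 − (1−0.06)·∏(1−qᵢ) over the active causes.
Sum P(spike|·) weighted by the priors over the 4 (nearby quarry blast, minor quake) configurations:
  P(spike) = 0.06×0.95×0.84 + 0.8214×0.95×0.16 + 0.5206×0.05×0.84 + 0.908914×0.05×0.16
        = 0.047880 + 0.124853 + 0.021865 + 0.007271 = 0.201869
Keeping only the minor quake-present terms gives 0.132124, so
  P(minor quake | spike) = 0.132124 / 0.201869 ≈ 0.6545

Pr[minor quake | spike] ≈ 0.6545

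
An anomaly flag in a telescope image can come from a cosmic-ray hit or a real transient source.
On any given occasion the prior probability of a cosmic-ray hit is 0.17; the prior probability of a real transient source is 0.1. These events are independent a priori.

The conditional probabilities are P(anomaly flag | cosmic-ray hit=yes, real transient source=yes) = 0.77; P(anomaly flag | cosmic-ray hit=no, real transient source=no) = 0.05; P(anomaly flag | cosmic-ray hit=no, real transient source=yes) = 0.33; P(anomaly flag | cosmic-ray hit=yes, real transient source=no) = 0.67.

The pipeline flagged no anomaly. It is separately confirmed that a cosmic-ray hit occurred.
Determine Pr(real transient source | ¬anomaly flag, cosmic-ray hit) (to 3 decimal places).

Pr(real transient source | ¬anomaly flag, cosmic-ray hit) ≈ 0.072

Weight on real transient source=true, given the evidence: 0.23*0.1 = 0.023000
The normalizing constant is 0.33*0.9 + 0.23*0.1 = 0.320000
Posterior = 0.023000 / 0.320000 ≈ 0.072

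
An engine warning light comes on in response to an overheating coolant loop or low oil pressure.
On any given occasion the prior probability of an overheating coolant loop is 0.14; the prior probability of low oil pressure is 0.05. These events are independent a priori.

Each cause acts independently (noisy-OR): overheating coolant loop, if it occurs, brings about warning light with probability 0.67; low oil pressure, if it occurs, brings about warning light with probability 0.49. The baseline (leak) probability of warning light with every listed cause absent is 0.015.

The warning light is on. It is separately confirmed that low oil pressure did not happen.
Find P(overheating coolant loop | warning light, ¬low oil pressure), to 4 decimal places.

P(overheating coolant loop | warning light, ¬low oil pressure) ≈ 0.8799

Under noisy-OR, P(warning light | causes) = 1 − (1−0.015)·∏(1−qᵢ) over the active causes.
Weight on overheating coolant loop=true, given the evidence: 0.67495×0.14 = 0.094493
Normalizer over all consistent configurations: 0.015×0.86 + 0.67495×0.14 = 0.107393
P(overheating coolant loop | warning light, ¬low oil pressure) = 0.094493/0.107393 ≈ 0.8799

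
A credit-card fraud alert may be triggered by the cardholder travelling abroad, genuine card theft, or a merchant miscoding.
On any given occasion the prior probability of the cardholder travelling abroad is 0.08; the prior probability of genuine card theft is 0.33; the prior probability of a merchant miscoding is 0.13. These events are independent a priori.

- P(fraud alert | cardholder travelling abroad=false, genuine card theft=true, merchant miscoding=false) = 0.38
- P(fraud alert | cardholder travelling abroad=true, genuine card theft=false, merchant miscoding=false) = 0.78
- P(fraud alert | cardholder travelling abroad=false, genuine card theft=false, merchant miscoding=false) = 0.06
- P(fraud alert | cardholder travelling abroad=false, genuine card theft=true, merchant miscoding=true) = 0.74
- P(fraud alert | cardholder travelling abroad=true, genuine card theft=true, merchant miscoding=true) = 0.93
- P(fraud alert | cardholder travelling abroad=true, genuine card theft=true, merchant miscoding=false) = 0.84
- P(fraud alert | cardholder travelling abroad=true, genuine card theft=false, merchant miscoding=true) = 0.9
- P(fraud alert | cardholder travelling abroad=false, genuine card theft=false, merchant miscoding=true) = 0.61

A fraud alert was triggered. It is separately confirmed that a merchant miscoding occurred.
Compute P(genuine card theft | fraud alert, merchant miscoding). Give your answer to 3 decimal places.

For the numerator, keep only genuine card theft=true terms: 0.224664 + 0.024552 = 0.249216
Denominator P(fraud alert | merchant miscoding): 0.61×0.92×0.67 + 0.74×0.92×0.33 + 0.9×0.08×0.67 + 0.93×0.08×0.33 = 0.673460
Posterior = 0.249216 / 0.673460 ≈ 0.370

P(genuine card theft | fraud alert, merchant miscoding) ≈ 0.370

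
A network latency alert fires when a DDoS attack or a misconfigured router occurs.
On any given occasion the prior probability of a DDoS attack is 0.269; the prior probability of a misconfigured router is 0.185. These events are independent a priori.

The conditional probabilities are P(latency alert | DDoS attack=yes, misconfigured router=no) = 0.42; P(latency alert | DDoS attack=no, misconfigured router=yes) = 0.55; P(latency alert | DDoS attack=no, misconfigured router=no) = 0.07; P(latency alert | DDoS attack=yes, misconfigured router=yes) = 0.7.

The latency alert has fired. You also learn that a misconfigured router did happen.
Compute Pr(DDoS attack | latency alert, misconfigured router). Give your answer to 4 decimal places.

Enumerate both values of DDoS attack and weight by the priors:
  P(latency alert | misconfigured router) = 0.55×0.731 + 0.7×0.269
        = 0.402050 + 0.188300 = 0.590350
The terms with DDoS attack present sum to 0.188300, so
  P(DDoS attack | latency alert, misconfigured router) = 0.188300 / 0.590350 ≈ 0.3190

Pr(DDoS attack | latency alert, misconfigured router) ≈ 0.3190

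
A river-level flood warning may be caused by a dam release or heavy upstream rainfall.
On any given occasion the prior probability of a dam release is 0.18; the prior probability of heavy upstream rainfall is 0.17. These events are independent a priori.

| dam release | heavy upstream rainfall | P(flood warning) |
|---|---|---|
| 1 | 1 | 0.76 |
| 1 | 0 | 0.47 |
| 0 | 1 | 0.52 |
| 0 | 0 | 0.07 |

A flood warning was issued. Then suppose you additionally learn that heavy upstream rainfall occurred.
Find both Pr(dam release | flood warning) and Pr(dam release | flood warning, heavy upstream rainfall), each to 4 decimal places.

Pr(dam release | flood warning) ≈ 0.4376; Pr(dam release | flood warning, heavy upstream rainfall) ≈ 0.2429

P(flood warning) = 0.07*0.82*0.83 + 0.52*0.82*0.17 + 0.47*0.18*0.83 + 0.76*0.18*0.17 = 0.047642 + 0.072488 + 0.070218 + 0.023256 = 0.213604
Of this, 0.093474 comes from 0.070218 + 0.023256 (the dam release=true cases).
P(dam release | flood warning) = 0.093474 / 0.213604 ≈ 0.4376

Now condition on the additional information:
Numerator (weight on configurations with dam release): 0.76*0.18 = 0.136800
Normalizer over all consistent configurations: 0.52*0.82 + 0.76*0.18 = 0.563200
Posterior = 0.136800 / 0.563200 ≈ 0.2429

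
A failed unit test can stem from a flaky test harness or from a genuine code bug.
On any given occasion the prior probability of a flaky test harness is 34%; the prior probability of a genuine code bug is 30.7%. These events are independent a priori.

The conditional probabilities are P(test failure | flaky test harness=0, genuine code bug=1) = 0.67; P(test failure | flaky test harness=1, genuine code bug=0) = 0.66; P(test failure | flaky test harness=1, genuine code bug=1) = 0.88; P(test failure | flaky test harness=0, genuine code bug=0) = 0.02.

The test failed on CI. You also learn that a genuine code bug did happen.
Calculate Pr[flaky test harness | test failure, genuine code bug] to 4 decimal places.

Pr[flaky test harness | test failure, genuine code bug] ≈ 0.4036

Numerator (weight on configurations with flaky test harness): 0.88*0.34 = 0.299200
Denominator P(test failure | genuine code bug): 0.67*0.66 + 0.88*0.34 = 0.741400
P(flaky test harness | test failure, genuine code bug) = 0.299200/0.741400 ≈ 0.4036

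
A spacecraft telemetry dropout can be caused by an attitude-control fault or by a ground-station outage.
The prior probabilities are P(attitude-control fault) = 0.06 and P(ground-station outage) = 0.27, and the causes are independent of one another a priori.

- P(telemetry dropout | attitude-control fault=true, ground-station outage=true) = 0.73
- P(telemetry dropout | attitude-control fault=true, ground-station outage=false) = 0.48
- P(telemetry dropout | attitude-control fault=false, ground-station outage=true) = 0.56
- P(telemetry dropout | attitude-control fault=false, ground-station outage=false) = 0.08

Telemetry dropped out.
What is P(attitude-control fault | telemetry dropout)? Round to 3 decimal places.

P(attitude-control fault | telemetry dropout) ≈ 0.143

For the numerator, keep only attitude-control fault=true terms: 0.021024 + 0.011826 = 0.032850
Denominator P(telemetry dropout): 0.08×0.94×0.73 + 0.56×0.94×0.27 + 0.48×0.06×0.73 + 0.73×0.06×0.27 = 0.229874
Posterior = 0.032850 / 0.229874 ≈ 0.143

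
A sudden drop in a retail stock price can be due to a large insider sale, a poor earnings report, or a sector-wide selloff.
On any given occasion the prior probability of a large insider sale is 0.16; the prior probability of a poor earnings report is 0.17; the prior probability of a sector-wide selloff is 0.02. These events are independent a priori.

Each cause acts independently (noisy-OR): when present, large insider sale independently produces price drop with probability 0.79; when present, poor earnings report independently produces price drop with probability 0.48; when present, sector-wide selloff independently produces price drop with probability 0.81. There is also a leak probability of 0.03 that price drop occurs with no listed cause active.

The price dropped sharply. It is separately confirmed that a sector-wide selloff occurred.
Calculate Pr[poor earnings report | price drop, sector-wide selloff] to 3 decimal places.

Pr[poor earnings report | price drop, sector-wide selloff] ≈ 0.183

Under noisy-OR, P(price drop | causes) = 1 − (1−0.03)·∏(1−qᵢ) over the active causes.
P(price drop | sector-wide selloff) = 0.8157×0.84×0.83 + 0.904164×0.84×0.17 + 0.961297×0.16×0.83 + 0.979874×0.16×0.17 = 0.568706 + 0.129115 + 0.127660 + 0.026653 = 0.852134
Of this, 0.155768 comes from 0.129115 + 0.026653 (the poor earnings report=true cases).
Hence the posterior is 0.155768/0.852134 ≈ 0.183.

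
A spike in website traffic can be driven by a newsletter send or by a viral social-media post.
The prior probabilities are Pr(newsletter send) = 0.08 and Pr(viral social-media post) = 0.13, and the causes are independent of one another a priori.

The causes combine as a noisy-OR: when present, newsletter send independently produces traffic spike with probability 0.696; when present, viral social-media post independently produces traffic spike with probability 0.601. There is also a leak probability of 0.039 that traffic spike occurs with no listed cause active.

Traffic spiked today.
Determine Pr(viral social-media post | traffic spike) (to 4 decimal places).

Under noisy-OR, P(traffic spike | causes) = 1 − (1−0.039)·∏(1−qᵢ) over the active causes.
Sum P(traffic spike|·) weighted by the priors over the 4 (newsletter send, viral social-media post) configurations:
  P(traffic spike) = 0.039×0.92×0.87 + 0.616561×0.92×0.13 + 0.707856×0.08×0.87 + 0.883435×0.08×0.13
        = 0.031216 + 0.073741 + 0.049267 + 0.009188 = 0.163412
Keeping only the viral social-media post-present terms gives 0.082929, so
  P(viral social-media post | traffic spike) = 0.082929 / 0.163412 ≈ 0.5075

Pr(viral social-media post | traffic spike) ≈ 0.5075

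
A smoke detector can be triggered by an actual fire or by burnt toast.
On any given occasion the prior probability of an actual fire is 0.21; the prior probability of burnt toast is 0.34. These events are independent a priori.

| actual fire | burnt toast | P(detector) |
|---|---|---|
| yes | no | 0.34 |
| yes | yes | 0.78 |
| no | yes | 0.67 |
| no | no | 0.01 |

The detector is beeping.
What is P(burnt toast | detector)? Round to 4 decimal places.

P(detector) = 0.01·0.79·0.66 + 0.67·0.79·0.34 + 0.34·0.21·0.66 + 0.78·0.21·0.34 = 0.005214 + 0.179962 + 0.047124 + 0.055692 = 0.287992
Restricting to configurations with burnt toast present: 0.179962 + 0.055692 = 0.235654.
Hence the posterior is 0.235654/0.287992 ≈ 0.8183.

P(burnt toast | detector) ≈ 0.8183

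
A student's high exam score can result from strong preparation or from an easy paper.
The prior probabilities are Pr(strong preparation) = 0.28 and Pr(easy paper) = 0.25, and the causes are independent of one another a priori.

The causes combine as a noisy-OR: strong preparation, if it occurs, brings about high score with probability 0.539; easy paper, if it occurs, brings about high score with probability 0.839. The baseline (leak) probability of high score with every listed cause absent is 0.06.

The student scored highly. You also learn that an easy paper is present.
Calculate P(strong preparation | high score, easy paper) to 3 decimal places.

P(strong preparation | high score, easy paper) ≈ 0.299

Under noisy-OR, P(high score | causes) = 1 − (1−0.06)·∏(1−qᵢ) over the active causes.
By total probability over both values of strong preparation:
  P(high score | easy paper) = 0.84866·0.72 + 0.930232·0.28
        = 0.611035 + 0.260465 = 0.871500
Configurations with strong preparation contribute 0.260465, so
  P(strong preparation | high score, easy paper) = 0.260465 / 0.871500 ≈ 0.299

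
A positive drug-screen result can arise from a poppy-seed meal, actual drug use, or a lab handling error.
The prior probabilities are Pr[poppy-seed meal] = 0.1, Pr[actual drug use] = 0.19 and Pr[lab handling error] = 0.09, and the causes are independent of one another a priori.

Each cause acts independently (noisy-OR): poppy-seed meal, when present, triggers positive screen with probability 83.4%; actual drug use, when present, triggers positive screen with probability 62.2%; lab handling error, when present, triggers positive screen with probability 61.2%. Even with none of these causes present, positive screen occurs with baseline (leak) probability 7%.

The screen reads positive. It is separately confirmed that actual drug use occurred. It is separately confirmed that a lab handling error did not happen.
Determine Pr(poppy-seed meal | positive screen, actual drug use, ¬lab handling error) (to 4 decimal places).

Under noisy-OR, P(positive screen | causes) = 1 − (1−0.07)·∏(1−qᵢ) over the active causes.
Sum P(positive screen|·) weighted by the priors over both values of poppy-seed meal:
  P(positive screen | actual drug use, ¬lab handling error) = 0.64846×0.9 + 0.941644×0.1
        = 0.583614 + 0.094164 = 0.677778
The terms with poppy-seed meal present sum to 0.094164, so
  P(poppy-seed meal | positive screen, actual drug use, ¬lab handling error) = 0.094164 / 0.677778 ≈ 0.1389

Pr(poppy-seed meal | positive screen, actual drug use, ¬lab handling error) ≈ 0.1389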